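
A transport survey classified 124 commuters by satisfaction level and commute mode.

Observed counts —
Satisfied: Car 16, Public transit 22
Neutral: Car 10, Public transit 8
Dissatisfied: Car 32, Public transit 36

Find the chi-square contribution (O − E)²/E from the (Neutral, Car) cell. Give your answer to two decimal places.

Row total (Neutral) = 18; column total (Car) = 58; N = 124.
Expected count E = 18 × 58 / 124 = 8.419.
Contribution = (O − E)²/E = (10 − 8.419)² / 8.419 = 0.30.

0.30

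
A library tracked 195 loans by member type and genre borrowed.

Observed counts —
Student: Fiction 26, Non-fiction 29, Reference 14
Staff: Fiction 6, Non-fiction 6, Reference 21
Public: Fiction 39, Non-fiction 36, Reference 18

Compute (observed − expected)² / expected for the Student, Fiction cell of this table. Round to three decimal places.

Row total (Student) = 69; column total (Fiction) = 71; N = 195.
Expected count E = 69 × 71 / 195 = 25.1231.
Contribution = (O − E)²/E = (26 − 25.1231)² / 25.1231 = 0.031.

0.031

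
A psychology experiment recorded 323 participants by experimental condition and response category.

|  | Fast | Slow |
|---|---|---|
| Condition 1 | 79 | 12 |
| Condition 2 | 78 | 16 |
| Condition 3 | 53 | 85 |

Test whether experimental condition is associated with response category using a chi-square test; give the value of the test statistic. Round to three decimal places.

Row totals: 91, 94, 138. Column totals: 210, 113. Grand total N = 323.
Expected counts (row total × column total / N):
  Condition 1, Fast: 91×210/323 = 59.1641
  Condition 1, Slow: 91×113/323 = 31.8359
  Condition 2, Fast: 94×210/323 = 61.1146
  Condition 2, Slow: 94×113/323 = 32.8854
  Condition 3, Fast: 138×210/323 = 89.7214
  Condition 3, Slow: 138×113/323 = 48.2786
Contributions (O − E)²/E:
  (79 − 59.1641)²/59.1641 = 6.6504
  (12 − 31.8359)²/31.8359 = 12.3591
  (78 − 61.1146)²/61.1146 = 4.6653
  (16 − 32.8854)²/32.8854 = 8.6700
  (53 − 89.7214)²/89.7214 = 15.0294
  (85 − 48.2786)²/48.2786 = 27.9308
χ² = 6.6504 + 12.3591 + 4.6653 + 8.6700 + 15.0294 + 27.9308 = 75.305

75.305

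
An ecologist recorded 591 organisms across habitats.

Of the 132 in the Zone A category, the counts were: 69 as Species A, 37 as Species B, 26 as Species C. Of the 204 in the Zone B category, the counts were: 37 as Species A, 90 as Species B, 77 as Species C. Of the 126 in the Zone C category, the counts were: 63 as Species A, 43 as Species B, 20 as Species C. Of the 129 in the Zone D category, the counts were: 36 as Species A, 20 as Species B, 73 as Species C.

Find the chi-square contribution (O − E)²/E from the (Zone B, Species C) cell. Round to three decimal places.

1.291

Row total (Zone B) = 204; column total (Species C) = 196; N = 591.
Expected count E = 204 × 196 / 591 = 67.6548.
Contribution = (O − E)²/E = (77 − 67.6548)² / 67.6548 = 1.291.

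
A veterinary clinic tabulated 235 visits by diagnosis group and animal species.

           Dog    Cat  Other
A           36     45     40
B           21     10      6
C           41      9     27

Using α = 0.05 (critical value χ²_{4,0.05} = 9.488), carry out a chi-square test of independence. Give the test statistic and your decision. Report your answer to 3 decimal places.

Row totals: 121, 37, 77. Column totals: 98, 64, 73. Grand total N = 235.
Expected counts (row total × column total / N):
  A, Dog: 121×98/235 = 50.4596
  A, Cat: 121×64/235 = 32.9532
  A, Other: 121×73/235 = 37.5872
  B, Dog: 37×98/235 = 15.4298
  B, Cat: 37×64/235 = 10.0766
  B, Other: 37×73/235 = 11.4936
  C, Dog: 77×98/235 = 32.1106
  C, Cat: 77×64/235 = 20.9702
  C, Other: 77×73/235 = 23.9191
Contributions (O − E)²/E:
  (36 − 50.4596)²/50.4596 = 4.1435
  (45 − 32.9532)²/32.9532 = 4.4040
  (40 − 37.5872)²/37.5872 = 0.1549
  (21 − 15.4298)²/15.4298 = 2.0109
  (10 − 10.0766)²/10.0766 = 0.0006
  (6 − 11.4936)²/11.4936 = 2.6258
  (41 − 32.1106)²/32.1106 = 2.4609
  (9 − 20.9702)²/20.9702 = 6.8328
  (27 − 23.9191)²/23.9191 = 0.3968
χ² = 4.1435 + 4.4040 + 0.1549 + 2.0109 + 0.0006 + 2.6258 + 2.4609 + 6.8328 + 0.3968 = 23.030
df = (3−1)(3−1) = 4. Since 23.030 > 9.488, reject the null hypothesis of independence at α = 0.05.

23.030; reject H₀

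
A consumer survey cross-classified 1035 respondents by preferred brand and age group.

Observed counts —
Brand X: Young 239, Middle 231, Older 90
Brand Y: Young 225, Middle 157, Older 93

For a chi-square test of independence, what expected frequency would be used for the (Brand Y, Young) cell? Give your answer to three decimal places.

212.947

Row total (Brand Y) = 475; column total (Young) = 464; grand total N = 1035.
Expected count = (row total × column total) / N = 475 × 464 / 1035 = 212.947.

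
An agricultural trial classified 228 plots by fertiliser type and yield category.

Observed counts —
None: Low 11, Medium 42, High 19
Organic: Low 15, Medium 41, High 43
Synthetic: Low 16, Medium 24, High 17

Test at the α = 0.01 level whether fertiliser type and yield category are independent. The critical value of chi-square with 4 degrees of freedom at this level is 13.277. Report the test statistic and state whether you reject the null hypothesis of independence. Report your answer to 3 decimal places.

10.767; fail to reject H₀

Row totals: 72, 99, 57. Column totals: 42, 107, 79. Grand total N = 228.
Expected counts (row total × column total / N):
  None, Low: 72×42/228 = 13.26316
  None, Medium: 72×107/228 = 33.78947
  None, High: 72×79/228 = 24.94737
  Organic, Low: 99×42/228 = 18.23684
  Organic, Medium: 99×107/228 = 46.46053
  Organic, High: 99×79/228 = 34.30263
  Synthetic, Low: 57×42/228 = 10.50000
  Synthetic, Medium: 57×107/228 = 26.75000
  Synthetic, High: 57×79/228 = 19.75000
Contributions (O − E)²/E:
  (11 − 13.26316)²/13.26316 = 0.3862
  (42 − 33.78947)²/33.78947 = 1.9951
  (19 − 24.94737)²/24.94737 = 1.4178
  (15 − 18.23684)²/18.23684 = 0.5745
  (41 − 46.46053)²/46.46053 = 0.6418
  (43 − 34.30263)²/34.30263 = 2.2052
  (16 − 10.50000)²/10.50000 = 2.8810
  (24 − 26.75000)²/26.75000 = 0.2827
  (17 − 19.75000)²/19.75000 = 0.3829
χ² = 0.3862 + 1.9951 + 1.4178 + 0.5745 + 0.6418 + 2.2052 + 2.8810 + 0.2827 + 0.3829 = 10.767
df = (3−1)(3−1) = 4. Since 10.767 < 13.277, fail to reject the null hypothesis of independence at α = 0.01.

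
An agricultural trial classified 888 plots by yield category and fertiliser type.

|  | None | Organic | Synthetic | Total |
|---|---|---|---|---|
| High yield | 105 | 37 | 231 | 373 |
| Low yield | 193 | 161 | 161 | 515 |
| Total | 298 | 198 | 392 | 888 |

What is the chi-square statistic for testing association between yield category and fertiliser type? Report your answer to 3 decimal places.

95.888

Grand total N = 888.
Expected counts (row total × column total / N):
  High yield, None: 373×298/888 = 125.1734
  High yield, Organic: 373×198/888 = 83.1689
  High yield, Synthetic: 373×392/888 = 164.6577
  Low yield, None: 515×298/888 = 172.8266
  Low yield, Organic: 515×198/888 = 114.8311
  Low yield, Synthetic: 515×392/888 = 227.3423
Contributions (O − E)²/E:
  (105 − 125.1734)²/125.1734 = 3.2512
  (37 − 83.1689)²/83.1689 = 25.6294
  (231 − 164.6577)²/164.6577 = 26.7300
  (193 − 172.8266)²/172.8266 = 2.3548
  (161 − 114.8311)²/114.8311 = 18.5626
  (161 − 227.3423)²/227.3423 = 19.3598
χ² = 3.2512 + 25.6294 + 26.7300 + 2.3548 + 18.5626 + 19.3598 = 95.888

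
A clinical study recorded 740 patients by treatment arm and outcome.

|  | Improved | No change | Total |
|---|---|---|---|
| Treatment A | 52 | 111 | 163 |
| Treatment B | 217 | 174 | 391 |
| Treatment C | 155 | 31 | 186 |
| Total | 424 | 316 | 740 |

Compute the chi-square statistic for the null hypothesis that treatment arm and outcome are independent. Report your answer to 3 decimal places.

Grand total N = 740.
Expected counts (row total × column total / N):
  Treatment A, Improved: 163×424/740 = 93.3946
  Treatment A, No change: 163×316/740 = 69.6054
  Treatment B, Improved: 391×424/740 = 224.0324
  Treatment B, No change: 391×316/740 = 166.9676
  Treatment C, Improved: 186×424/740 = 106.5730
  Treatment C, No change: 186×316/740 = 79.4270
Contributions (O − E)²/E:
  (52 − 93.3946)²/93.3946 = 18.3470
  (111 − 69.6054)²/69.6054 = 24.6175
  (217 − 224.0324)²/224.0324 = 0.2207
  (174 − 166.9676)²/166.9676 = 0.2962
  (155 − 106.5730)²/106.5730 = 22.0053
  (31 − 79.4270)²/79.4270 = 29.5262
χ² = 18.3470 + 24.6175 + 0.2207 + 0.2962 + 22.0053 + 29.5262 = 95.013

95.013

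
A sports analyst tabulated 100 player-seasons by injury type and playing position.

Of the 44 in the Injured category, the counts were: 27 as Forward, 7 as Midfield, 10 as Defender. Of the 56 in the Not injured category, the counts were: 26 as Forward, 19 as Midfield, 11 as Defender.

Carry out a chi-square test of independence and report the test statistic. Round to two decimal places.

Row totals: 44, 56. Column totals: 53, 26, 21. Grand total N = 100.
Expected counts (row total × column total / N):
  Injured, Forward: 44×53/100 = 23.320
  Injured, Midfield: 44×26/100 = 11.440
  Injured, Defender: 44×21/100 = 9.240
  Not injured, Forward: 56×53/100 = 29.680
  Not injured, Midfield: 56×26/100 = 14.560
  Not injured, Defender: 56×21/100 = 11.760
Contributions (O − E)²/E:
  (27 − 23.320)²/23.320 = 0.5807
  (7 − 11.440)²/11.440 = 1.7232
  (10 − 9.240)²/9.240 = 0.0625
  (26 − 29.680)²/29.680 = 0.4563
  (19 − 14.560)²/14.560 = 1.3540
  (11 − 11.760)²/11.760 = 0.0491
χ² = 0.5807 + 1.7232 + 0.0625 + 0.4563 + 1.3540 + 0.0491 = 4.23

4.23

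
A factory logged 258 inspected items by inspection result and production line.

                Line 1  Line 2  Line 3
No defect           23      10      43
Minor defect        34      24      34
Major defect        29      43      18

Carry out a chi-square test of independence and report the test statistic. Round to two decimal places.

Row totals: 76, 92, 90. Column totals: 86, 77, 95. Grand total N = 258.
Expected counts (row total × column total / N):
  No defect, Line 1: 76×86/258 = 25.333
  No defect, Line 2: 76×77/258 = 22.682
  No defect, Line 3: 76×95/258 = 27.984
  Minor defect, Line 1: 92×86/258 = 30.667
  Minor defect, Line 2: 92×77/258 = 27.457
  Minor defect, Line 3: 92×95/258 = 33.876
  Major defect, Line 1: 90×86/258 = 30.000
  Major defect, Line 2: 90×77/258 = 26.860
  Major defect, Line 3: 90×95/258 = 33.140
Contributions (O − E)²/E:
  (23 − 25.333)²/25.333 = 0.2149
  (10 − 22.682)²/22.682 = 7.0908
  (43 − 27.984)²/27.984 = 8.0575
  (34 − 30.667)²/30.667 = 0.3622
  (24 − 27.457)²/27.457 = 0.4353
  (34 − 33.876)²/33.876 = 0.0005
  (29 − 30.000)²/30.000 = 0.0333
  (43 − 26.860)²/26.860 = 9.6984
  (18 − 33.140)²/33.140 = 6.9167
χ² = 0.2149 + 7.0908 + 8.0575 + 0.3622 + 0.4353 + 0.0005 + 0.0333 + 9.6984 + 6.9167 = 32.81

32.81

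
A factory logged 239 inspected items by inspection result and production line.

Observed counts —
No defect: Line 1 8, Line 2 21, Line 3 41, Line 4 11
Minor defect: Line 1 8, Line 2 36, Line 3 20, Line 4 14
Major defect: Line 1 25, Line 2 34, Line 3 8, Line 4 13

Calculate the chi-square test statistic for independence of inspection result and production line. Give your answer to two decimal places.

Row totals: 81, 78, 80. Column totals: 41, 91, 69, 38. Grand total N = 239.
Expected counts (row total × column total / N):
  No defect, Line 1: 81×41/239 = 13.8954
  No defect, Line 2: 81×91/239 = 30.8410
  No defect, Line 3: 81×69/239 = 23.3849
  No defect, Line 4: 81×38/239 = 12.8787
  Minor defect, Line 1: 78×41/239 = 13.3808
  Minor defect, Line 2: 78×91/239 = 29.6987
  Minor defect, Line 3: 78×69/239 = 22.5188
  Minor defect, Line 4: 78×38/239 = 12.4017
  Major defect, Line 1: 80×41/239 = 13.7238
  Major defect, Line 2: 80×91/239 = 30.4603
  Major defect, Line 3: 80×69/239 = 23.0962
  Major defect, Line 4: 80×38/239 = 12.7197
Contributions (O − E)²/E:
  (8 − 13.8954)²/13.8954 = 2.5012
  (21 − 30.8410)²/30.8410 = 3.1401
  (41 − 23.3849)²/23.3849 = 13.2689
  (11 − 12.8787)²/12.8787 = 0.2741
  (8 − 13.3808)²/13.3808 = 2.1638
  (36 − 29.6987)²/29.6987 = 1.3370
  (20 − 22.5188)²/22.5188 = 0.2817
  (14 − 12.4017)²/12.4017 = 0.2060
  (25 − 13.7238)²/13.7238 = 9.2651
  (34 − 30.4603)²/30.4603 = 0.4113
  (8 − 23.0962)²/23.0962 = 9.8672
  (13 − 12.7197)²/12.7197 = 0.0062
χ² = 2.5012 + 3.1401 + 13.2689 + 0.2741 + 2.1638 + 1.3370 + 0.2817 + 0.2060 + 9.2651 + 0.4113 + 9.8672 + 0.0062 = 42.72

42.72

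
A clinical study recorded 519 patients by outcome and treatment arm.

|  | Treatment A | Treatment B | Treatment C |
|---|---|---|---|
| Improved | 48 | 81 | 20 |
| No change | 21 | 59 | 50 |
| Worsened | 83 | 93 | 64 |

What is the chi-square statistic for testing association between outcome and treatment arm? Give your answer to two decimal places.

Row totals: 149, 130, 240. Column totals: 152, 233, 134. Grand total N = 519.
Expected counts (row total × column total / N):
  Improved, Treatment A: 149×152/519 = 43.638
  Improved, Treatment B: 149×233/519 = 66.892
  Improved, Treatment C: 149×134/519 = 38.470
  No change, Treatment A: 130×152/519 = 38.073
  No change, Treatment B: 130×233/519 = 58.362
  No change, Treatment C: 130×134/519 = 33.565
  Worsened, Treatment A: 240×152/519 = 70.289
  Worsened, Treatment B: 240×233/519 = 107.746
  Worsened, Treatment C: 240×134/519 = 61.965
Contributions (O − E)²/E:
  (48 − 43.638)²/43.638 = 0.4360
  (81 − 66.892)²/66.892 = 2.9755
  (20 − 38.470)²/38.470 = 8.8677
  (21 − 38.073)²/38.073 = 7.6560
  (59 − 58.362)²/58.362 = 0.0070
  (50 − 33.565)²/33.565 = 8.0473
  (83 − 70.289)²/70.289 = 2.2986
  (93 − 107.746)²/107.746 = 2.0181
  (64 − 61.965)²/61.965 = 0.0668
χ² = 0.4360 + 2.9755 + 8.8677 + 7.6560 + 0.0070 + 8.0473 + 2.2986 + 2.0181 + 0.0668 = 32.37

32.37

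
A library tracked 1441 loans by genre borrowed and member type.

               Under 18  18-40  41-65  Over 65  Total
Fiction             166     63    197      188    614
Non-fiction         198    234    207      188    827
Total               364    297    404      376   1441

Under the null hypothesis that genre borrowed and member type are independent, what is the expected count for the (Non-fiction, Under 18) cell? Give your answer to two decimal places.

Row total (Non-fiction) = 827; column total (Under 18) = 364; grand total N = 1441.
Expected count = (row total × column total) / N = 827 × 364 / 1441 = 208.90.

208.90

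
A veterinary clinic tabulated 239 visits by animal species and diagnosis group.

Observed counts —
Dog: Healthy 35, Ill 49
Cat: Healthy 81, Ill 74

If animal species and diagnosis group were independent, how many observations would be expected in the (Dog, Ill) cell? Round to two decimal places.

Row total (Dog) = 84; column total (Ill) = 123; grand total N = 239.
Expected count = (row total × column total) / N = 84 × 123 / 239 = 43.23.

43.23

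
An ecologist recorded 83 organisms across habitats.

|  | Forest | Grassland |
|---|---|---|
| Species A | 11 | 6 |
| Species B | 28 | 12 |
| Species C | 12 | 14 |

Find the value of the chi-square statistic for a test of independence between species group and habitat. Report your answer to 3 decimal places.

Row totals: 17, 40, 26. Column totals: 51, 32. Grand total N = 83.
Expected counts (row total × column total / N):
  Species A, Forest: 17×51/83 = 10.4458
  Species A, Grassland: 17×32/83 = 6.5542
  Species B, Forest: 40×51/83 = 24.5783
  Species B, Grassland: 40×32/83 = 15.4217
  Species C, Forest: 26×51/83 = 15.9759
  Species C, Grassland: 26×32/83 = 10.0241
Contributions (O − E)²/E:
  (11 − 10.4458)²/10.4458 = 0.0294
  (6 − 6.5542)²/6.5542 = 0.0469
  (28 − 24.5783)²/24.5783 = 0.4764
  (12 − 15.4217)²/15.4217 = 0.7592
  (12 − 15.9759)²/15.9759 = 0.9895
  (14 − 10.0241)²/10.0241 = 1.5770
χ² = 0.0294 + 0.0469 + 0.4764 + 0.7592 + 0.9895 + 1.5770 = 3.878

3.878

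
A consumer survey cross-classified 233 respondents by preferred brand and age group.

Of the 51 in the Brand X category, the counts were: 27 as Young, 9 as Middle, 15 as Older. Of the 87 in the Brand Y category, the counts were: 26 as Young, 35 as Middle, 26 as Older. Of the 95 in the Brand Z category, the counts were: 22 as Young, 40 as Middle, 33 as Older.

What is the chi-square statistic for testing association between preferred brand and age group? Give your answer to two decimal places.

16.00

Row totals: 51, 87, 95. Column totals: 75, 84, 74. Grand total N = 233.
Expected counts (row total × column total / N):
  Brand X, Young: 51×75/233 = 16.416
  Brand X, Middle: 51×84/233 = 18.386
  Brand X, Older: 51×74/233 = 16.197
  Brand Y, Young: 87×75/233 = 28.004
  Brand Y, Middle: 87×84/233 = 31.365
  Brand Y, Older: 87×74/233 = 27.631
  Brand Z, Young: 95×75/233 = 30.579
  Brand Z, Middle: 95×84/233 = 34.249
  Brand Z, Older: 95×74/233 = 30.172
Contributions (O − E)²/E:
  (27 − 16.416)²/16.416 = 6.8239
  (9 − 18.386)²/18.386 = 4.7915
  (15 − 16.197)²/16.197 = 0.0885
  (26 − 28.004)²/28.004 = 0.1434
  (35 − 31.365)²/31.365 = 0.4213
  (26 − 27.631)²/27.631 = 0.0963
  (22 − 30.579)²/30.579 = 2.4069
  (40 − 34.249)²/34.249 = 0.9657
  (33 − 30.172)²/30.172 = 0.2651
χ² = 6.8239 + 4.7915 + 0.0885 + 0.1434 + 0.4213 + 0.0963 + 2.4069 + 0.9657 + 0.2651 = 16.00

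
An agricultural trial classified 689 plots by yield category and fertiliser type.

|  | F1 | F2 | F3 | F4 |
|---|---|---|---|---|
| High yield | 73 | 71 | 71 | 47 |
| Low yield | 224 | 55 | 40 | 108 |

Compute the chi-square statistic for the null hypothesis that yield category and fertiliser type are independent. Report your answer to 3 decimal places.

76.331

Row totals: 262, 427. Column totals: 297, 126, 111, 155. Grand total N = 689.
Expected counts (row total × column total / N):
  High yield, F1: 262×297/689 = 112.9376
  High yield, F2: 262×126/689 = 47.9129
  High yield, F3: 262×111/689 = 42.2090
  High yield, F4: 262×155/689 = 58.9405
  Low yield, F1: 427×297/689 = 184.0624
  Low yield, F2: 427×126/689 = 78.0871
  Low yield, F3: 427×111/689 = 68.7910
  Low yield, F4: 427×155/689 = 96.0595
Contributions (O − E)²/E:
  (73 − 112.9376)²/112.9376 = 14.1229
  (71 − 47.9129)²/47.9129 = 11.1246
  (71 − 42.2090)²/42.2090 = 19.6385
  (47 − 58.9405)²/58.9405 = 2.4190
  (224 − 184.0624)²/184.0624 = 8.6656
  (55 − 78.0871)²/78.0871 = 6.8259
  (40 − 68.7910)²/68.7910 = 12.0499
  (108 − 96.0595)²/96.0595 = 1.4842
χ² = 14.1229 + 11.1246 + 19.6385 + 2.4190 + 8.6656 + 6.8259 + 12.0499 + 1.4842 = 76.331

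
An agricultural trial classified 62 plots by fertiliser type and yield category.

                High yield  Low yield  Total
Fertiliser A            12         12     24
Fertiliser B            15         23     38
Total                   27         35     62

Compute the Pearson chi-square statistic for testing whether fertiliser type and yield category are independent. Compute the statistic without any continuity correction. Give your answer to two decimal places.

0.66

Grand total N = 62.
Expected counts (row total × column total / N):
  Fertiliser A, High yield: 24×27/62 = 10.452
  Fertiliser A, Low yield: 24×35/62 = 13.548
  Fertiliser B, High yield: 38×27/62 = 16.548
  Fertiliser B, Low yield: 38×35/62 = 21.452
Contributions (O − E)²/E:
  (12 − 10.452)²/10.452 = 0.2293
  (12 − 13.548)²/13.548 = 0.1769
  (15 − 16.548)²/16.548 = 0.1448
  (23 − 21.452)²/21.452 = 0.1117
χ² = 0.2293 + 0.1769 + 0.1448 + 0.1117 = 0.66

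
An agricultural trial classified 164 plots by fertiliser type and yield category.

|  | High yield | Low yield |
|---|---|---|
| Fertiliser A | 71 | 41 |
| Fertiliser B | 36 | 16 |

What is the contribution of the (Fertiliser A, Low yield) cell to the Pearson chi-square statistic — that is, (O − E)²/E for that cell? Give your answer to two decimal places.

Row total (Fertiliser A) = 112; column total (Low yield) = 57; N = 164.
Expected count E = 112 × 57 / 164 = 38.927.
Contribution = (O − E)²/E = (41 − 38.927)² / 38.927 = 0.11.

0.11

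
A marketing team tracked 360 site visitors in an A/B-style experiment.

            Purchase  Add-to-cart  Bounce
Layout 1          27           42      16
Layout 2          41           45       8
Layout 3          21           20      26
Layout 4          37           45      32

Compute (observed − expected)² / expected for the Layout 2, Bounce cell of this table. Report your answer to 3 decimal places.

Row total (Layout 2) = 94; column total (Bounce) = 82; N = 360.
Expected count E = 94 × 82 / 360 = 21.4111.
Contribution = (O − E)²/E = (8 − 21.4111)² / 21.4111 = 8.400.

8.400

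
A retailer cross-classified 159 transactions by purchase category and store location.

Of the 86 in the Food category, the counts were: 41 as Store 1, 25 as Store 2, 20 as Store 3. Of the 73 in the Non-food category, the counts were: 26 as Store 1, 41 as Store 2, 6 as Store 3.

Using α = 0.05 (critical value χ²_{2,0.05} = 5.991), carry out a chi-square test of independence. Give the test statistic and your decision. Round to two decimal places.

13.80; reject H₀

Row totals: 86, 73. Column totals: 67, 66, 26. Grand total N = 159.
Expected counts (row total × column total / N):
  Food, Store 1: 86×67/159 = 36.239
  Food, Store 2: 86×66/159 = 35.698
  Food, Store 3: 86×26/159 = 14.063
  Non-food, Store 1: 73×67/159 = 30.761
  Non-food, Store 2: 73×66/159 = 30.302
  Non-food, Store 3: 73×26/159 = 11.937
Contributions (O − E)²/E:
  (41 − 36.239)²/36.239 = 0.6255
  (25 − 35.698)²/35.698 = 3.2060
  (20 − 14.063)²/14.063 = 2.5064
  (26 − 30.761)²/30.761 = 0.7369
  (41 − 30.302)²/30.302 = 3.7769
  (6 − 11.937)²/11.937 = 2.9528
χ² = 0.6255 + 3.2060 + 2.5064 + 0.7369 + 3.7769 + 2.9528 = 13.80
df = (2−1)(3−1) = 2. Since 13.80 > 5.991, reject the null hypothesis of independence at α = 0.05.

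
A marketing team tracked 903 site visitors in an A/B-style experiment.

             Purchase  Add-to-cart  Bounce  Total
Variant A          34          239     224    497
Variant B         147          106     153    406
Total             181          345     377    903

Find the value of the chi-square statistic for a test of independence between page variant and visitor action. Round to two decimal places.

127.31

Grand total N = 903.
Expected counts (row total × column total / N):
  Variant A, Purchase: 497×181/903 = 99.620
  Variant A, Add-to-cart: 497×345/903 = 189.884
  Variant A, Bounce: 497×377/903 = 207.496
  Variant B, Purchase: 406×181/903 = 81.380
  Variant B, Add-to-cart: 406×345/903 = 155.116
  Variant B, Bounce: 406×377/903 = 169.504
Contributions (O − E)²/E:
  (34 − 99.620)²/99.620 = 43.2241
  (239 − 189.884)²/189.884 = 12.7045
  (224 − 207.496)²/207.496 = 1.3127
  (147 − 81.380)²/81.380 = 52.9121
  (106 − 155.116)²/155.116 = 15.5521
  (153 − 169.504)²/169.504 = 1.6069
χ² = 43.2241 + 12.7045 + 1.3127 + 52.9121 + 15.5521 + 1.6069 = 127.31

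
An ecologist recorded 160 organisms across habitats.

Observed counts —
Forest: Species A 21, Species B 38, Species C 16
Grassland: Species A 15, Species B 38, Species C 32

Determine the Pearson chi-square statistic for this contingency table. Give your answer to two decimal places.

5.73

Row totals: 75, 85. Column totals: 36, 76, 48. Grand total N = 160.
Expected counts (row total × column total / N):
  Forest, Species A: 75×36/160 = 16.875
  Forest, Species B: 75×76/160 = 35.625
  Forest, Species C: 75×48/160 = 22.500
  Grassland, Species A: 85×36/160 = 19.125
  Grassland, Species B: 85×76/160 = 40.375
  Grassland, Species C: 85×48/160 = 25.500
Contributions (O − E)²/E:
  (21 − 16.875)²/16.875 = 1.0083
  (38 − 35.625)²/35.625 = 0.1583
  (16 − 22.500)²/22.500 = 1.8778
  (15 − 19.125)²/19.125 = 0.8897
  (38 − 40.375)²/40.375 = 0.1397
  (32 − 25.500)²/25.500 = 1.6569
χ² = 1.0083 + 0.1583 + 1.8778 + 0.8897 + 0.1397 + 1.6569 = 5.73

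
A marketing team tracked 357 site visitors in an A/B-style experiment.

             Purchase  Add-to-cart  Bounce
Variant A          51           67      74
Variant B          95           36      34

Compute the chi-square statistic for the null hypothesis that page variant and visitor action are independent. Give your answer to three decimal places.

35.567

Row totals: 192, 165. Column totals: 146, 103, 108. Grand total N = 357.
Expected counts (row total × column total / N):
  Variant A, Purchase: 192×146/357 = 78.5210
  Variant A, Add-to-cart: 192×103/357 = 55.3950
  Variant A, Bounce: 192×108/357 = 58.0840
  Variant B, Purchase: 165×146/357 = 67.4790
  Variant B, Add-to-cart: 165×103/357 = 47.6050
  Variant B, Bounce: 165×108/357 = 49.9160
Contributions (O − E)²/E:
  (51 − 78.5210)²/78.5210 = 9.6459
  (67 − 55.3950)²/55.3950 = 2.4312
  (74 − 58.0840)²/58.0840 = 4.3613
  (95 − 67.4790)²/67.4790 = 11.2243
  (36 − 47.6050)²/47.6050 = 2.8290
  (34 − 49.9160)²/49.9160 = 5.0749
χ² = 9.6459 + 2.4312 + 4.3613 + 11.2243 + 2.8290 + 5.0749 = 35.567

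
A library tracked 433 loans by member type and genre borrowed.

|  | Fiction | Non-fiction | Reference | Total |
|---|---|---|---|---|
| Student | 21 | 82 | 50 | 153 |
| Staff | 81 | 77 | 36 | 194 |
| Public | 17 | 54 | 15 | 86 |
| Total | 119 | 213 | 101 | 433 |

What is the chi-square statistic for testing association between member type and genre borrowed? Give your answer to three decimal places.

43.077

Grand total N = 433.
Expected counts (row total × column total / N):
  Student, Fiction: 153×119/433 = 42.0485
  Student, Non-fiction: 153×213/433 = 75.2633
  Student, Reference: 153×101/433 = 35.6882
  Staff, Fiction: 194×119/433 = 53.3164
  Staff, Non-fiction: 194×213/433 = 95.4319
  Staff, Reference: 194×101/433 = 45.2517
  Public, Fiction: 86×119/433 = 23.6351
  Public, Non-fiction: 86×213/433 = 42.3048
  Public, Reference: 86×101/433 = 20.0600
Contributions (O − E)²/E:
  (21 − 42.0485)²/42.0485 = 10.5364
  (82 − 75.2633)²/75.2633 = 0.6030
  (50 − 35.6882)²/35.6882 = 5.7394
  (81 − 53.3164)²/53.3164 = 14.3742
  (77 − 95.4319)²/95.4319 = 3.5600
  (36 − 45.2517)²/45.2517 = 1.8915
  (17 − 23.6351)²/23.6351 = 1.8627
  (54 − 42.3048)²/42.3048 = 3.2331
  (15 − 20.0600)²/20.0600 = 1.2764
χ² = 10.5364 + 0.6030 + 5.7394 + 14.3742 + 3.5600 + 1.8915 + 1.8627 + 3.2331 + 1.2764 = 43.077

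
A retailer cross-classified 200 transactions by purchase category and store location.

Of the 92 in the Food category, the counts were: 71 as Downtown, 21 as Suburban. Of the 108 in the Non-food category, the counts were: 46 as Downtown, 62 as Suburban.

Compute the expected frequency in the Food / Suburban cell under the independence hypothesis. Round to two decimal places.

38.18

Row total (Food) = 92; column total (Suburban) = 83; grand total N = 200.
Expected count = (row total × column total) / N = 92 × 83 / 200 = 38.18.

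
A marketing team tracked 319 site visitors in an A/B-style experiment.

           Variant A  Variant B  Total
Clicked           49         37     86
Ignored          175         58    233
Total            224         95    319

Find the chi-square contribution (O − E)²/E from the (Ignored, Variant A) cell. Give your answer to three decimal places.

0.793

Row total (Ignored) = 233; column total (Variant A) = 224; N = 319.
Expected count E = 233 × 224 / 319 = 163.6113.
Contribution = (O − E)²/E = (175 − 163.6113)² / 163.6113 = 0.793.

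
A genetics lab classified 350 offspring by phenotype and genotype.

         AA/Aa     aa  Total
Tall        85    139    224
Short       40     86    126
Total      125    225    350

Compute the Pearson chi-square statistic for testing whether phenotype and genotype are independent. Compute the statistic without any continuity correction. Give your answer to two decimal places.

1.35

Grand total N = 350.
Expected counts (row total × column total / N):
  Tall, AA/Aa: 224×125/350 = 80.000
  Tall, aa: 224×225/350 = 144.000
  Short, AA/Aa: 126×125/350 = 45.000
  Short, aa: 126×225/350 = 81.000
Contributions (O − E)²/E:
  (85 − 80.000)²/80.000 = 0.3125
  (139 − 144.000)²/144.000 = 0.1736
  (40 − 45.000)²/45.000 = 0.5556
  (86 − 81.000)²/81.000 = 0.3086
χ² = 0.3125 + 0.1736 + 0.5556 + 0.3086 = 1.35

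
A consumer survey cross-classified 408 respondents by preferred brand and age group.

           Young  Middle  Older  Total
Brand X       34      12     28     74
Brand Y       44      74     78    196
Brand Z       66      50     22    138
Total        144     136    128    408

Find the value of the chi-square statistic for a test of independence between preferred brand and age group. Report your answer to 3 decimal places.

Grand total N = 408.
Expected counts (row total × column total / N):
  Brand X, Young: 74×144/408 = 26.1176
  Brand X, Middle: 74×136/408 = 24.6667
  Brand X, Older: 74×128/408 = 23.2157
  Brand Y, Young: 196×144/408 = 69.1765
  Brand Y, Middle: 196×136/408 = 65.3333
  Brand Y, Older: 196×128/408 = 61.4902
  Brand Z, Young: 138×144/408 = 48.7059
  Brand Z, Middle: 138×136/408 = 46.0000
  Brand Z, Older: 138×128/408 = 43.2941
Contributions (O − E)²/E:
  (34 − 26.1176)²/26.1176 = 2.3789
  (12 − 24.6667)²/24.6667 = 6.5045
  (28 − 23.2157)²/23.2157 = 0.9860
  (44 − 69.1765)²/69.1765 = 9.1629
  (74 − 65.3333)²/65.3333 = 1.1497
  (78 − 61.4902)²/61.4902 = 4.4328
  (66 − 48.7059)²/48.7059 = 6.1407
  (50 − 46.0000)²/46.0000 = 0.3478
  (22 − 43.2941)²/43.2941 = 10.4735
χ² = 2.3789 + 6.5045 + 0.9860 + 9.1629 + 1.1497 + 4.4328 + 6.1407 + 0.3478 + 10.4735 = 41.577

41.577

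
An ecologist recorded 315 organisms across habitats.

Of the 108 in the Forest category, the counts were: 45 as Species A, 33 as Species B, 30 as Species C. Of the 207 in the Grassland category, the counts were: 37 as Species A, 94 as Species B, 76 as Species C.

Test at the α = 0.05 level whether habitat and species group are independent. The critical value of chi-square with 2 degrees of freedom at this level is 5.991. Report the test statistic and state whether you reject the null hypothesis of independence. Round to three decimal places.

21.002; reject H₀

Row totals: 108, 207. Column totals: 82, 127, 106. Grand total N = 315.
Expected counts (row total × column total / N):
  Forest, Species A: 108×82/315 = 28.1143
  Forest, Species B: 108×127/315 = 43.5429
  Forest, Species C: 108×106/315 = 36.3429
  Grassland, Species A: 207×82/315 = 53.8857
  Grassland, Species B: 207×127/315 = 83.4571
  Grassland, Species C: 207×106/315 = 69.6571
Contributions (O − E)²/E:
  (45 − 28.1143)²/28.1143 = 10.1417
  (33 − 43.5429)²/43.5429 = 2.5527
  (30 − 36.3429)²/36.3429 = 1.1070
  (37 − 53.8857)²/53.8857 = 5.2913
  (94 − 83.4571)²/83.4571 = 1.3319
  (76 − 69.6571)²/69.6571 = 0.5776
χ² = 10.1417 + 2.5527 + 1.1070 + 5.2913 + 1.3319 + 0.5776 = 21.002
df = (2−1)(3−1) = 2. Since 21.002 > 5.991, reject the null hypothesis of independence at α = 0.05.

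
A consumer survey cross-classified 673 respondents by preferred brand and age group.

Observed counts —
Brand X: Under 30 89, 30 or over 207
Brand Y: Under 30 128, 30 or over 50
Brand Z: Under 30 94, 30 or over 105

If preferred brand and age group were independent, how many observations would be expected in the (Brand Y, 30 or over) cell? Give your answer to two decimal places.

Row total (Brand Y) = 178; column total (30 or over) = 362; grand total N = 673.
Expected count = (row total × column total) / N = 178 × 362 / 673 = 95.74.

95.74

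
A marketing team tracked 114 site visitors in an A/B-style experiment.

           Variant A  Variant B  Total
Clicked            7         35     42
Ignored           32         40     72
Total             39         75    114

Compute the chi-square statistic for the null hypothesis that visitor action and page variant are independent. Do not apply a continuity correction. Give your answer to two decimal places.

Grand total N = 114.
Expected counts (row total × column total / N):
  Clicked, Variant A: 42×39/114 = 14.368
  Clicked, Variant B: 42×75/114 = 27.632
  Ignored, Variant A: 72×39/114 = 24.632
  Ignored, Variant B: 72×75/114 = 47.368
Contributions (O − E)²/E:
  (7 − 14.368)²/14.368 = 3.7784
  (35 − 27.632)²/27.632 = 1.9647
  (32 − 24.632)²/24.632 = 2.2039
  (40 − 47.368)²/47.368 = 1.1461
χ² = 3.7784 + 1.9647 + 2.2039 + 1.1461 = 9.09

9.09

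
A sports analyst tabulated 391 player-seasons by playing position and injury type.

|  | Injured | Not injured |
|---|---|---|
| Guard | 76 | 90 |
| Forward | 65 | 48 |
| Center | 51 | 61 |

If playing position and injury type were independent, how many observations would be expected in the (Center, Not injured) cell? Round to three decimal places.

57.003

Row total (Center) = 112; column total (Not injured) = 199; grand total N = 391.
Expected count = (row total × column total) / N = 112 × 199 / 391 = 57.003.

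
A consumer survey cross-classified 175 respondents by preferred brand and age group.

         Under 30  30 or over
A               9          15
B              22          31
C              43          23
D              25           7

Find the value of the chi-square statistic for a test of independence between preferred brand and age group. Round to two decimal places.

Row totals: 24, 53, 66, 32. Column totals: 99, 76. Grand total N = 175.
Expected counts (row total × column total / N):
  A, Under 30: 24×99/175 = 13.577
  A, 30 or over: 24×76/175 = 10.423
  B, Under 30: 53×99/175 = 29.983
  B, 30 or over: 53×76/175 = 23.017
  C, Under 30: 66×99/175 = 37.337
  C, 30 or over: 66×76/175 = 28.663
  D, Under 30: 32×99/175 = 18.103
  D, 30 or over: 32×76/175 = 13.897
Contributions (O − E)²/E:
  (9 − 13.577)²/13.577 = 1.5430
  (15 − 10.423)²/10.423 = 2.0099
  (22 − 29.983)²/29.983 = 2.1255
  (31 − 23.017)²/23.017 = 2.7687
  (43 − 37.337)²/37.337 = 0.8589
  (23 − 28.663)²/28.663 = 1.1188
  (25 − 18.103)²/18.103 = 2.6277
  (7 − 13.897)²/13.897 = 3.4229
χ² = 1.5430 + 2.0099 + 2.1255 + 2.7687 + 0.8589 + 1.1188 + 2.6277 + 3.4229 = 16.48

16.48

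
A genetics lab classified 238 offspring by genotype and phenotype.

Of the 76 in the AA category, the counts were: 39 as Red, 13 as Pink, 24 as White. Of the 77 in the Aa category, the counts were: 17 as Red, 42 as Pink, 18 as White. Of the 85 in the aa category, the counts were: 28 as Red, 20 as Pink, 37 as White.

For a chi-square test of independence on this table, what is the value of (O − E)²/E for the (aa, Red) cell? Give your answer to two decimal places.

Row total (aa) = 85; column total (Red) = 84; N = 238.
Expected count E = 85 × 84 / 238 = 30.000.
Contribution = (O − E)²/E = (28 − 30.000)² / 30.000 = 0.13.

0.13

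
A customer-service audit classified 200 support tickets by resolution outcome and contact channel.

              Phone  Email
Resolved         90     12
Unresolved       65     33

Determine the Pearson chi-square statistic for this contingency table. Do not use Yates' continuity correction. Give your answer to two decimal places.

Row totals: 102, 98. Column totals: 155, 45. Grand total N = 200.
Expected counts (row total × column total / N):
  Resolved, Phone: 102×155/200 = 79.050
  Resolved, Email: 102×45/200 = 22.950
  Unresolved, Phone: 98×155/200 = 75.950
  Unresolved, Email: 98×45/200 = 22.050
Contributions (O − E)²/E:
  (90 − 79.050)²/79.050 = 1.5168
  (12 − 22.950)²/22.950 = 5.2245
  (65 − 75.950)²/75.950 = 1.5787
  (33 − 22.050)²/22.050 = 5.4378
χ² = 1.5168 + 5.2245 + 1.5787 + 5.4378 = 13.76

13.76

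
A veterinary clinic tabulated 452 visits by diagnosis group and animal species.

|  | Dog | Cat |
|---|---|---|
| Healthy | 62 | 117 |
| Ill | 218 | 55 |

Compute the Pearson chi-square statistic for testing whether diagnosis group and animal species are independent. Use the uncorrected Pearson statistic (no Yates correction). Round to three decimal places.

93.770

Row totals: 179, 273. Column totals: 280, 172. Grand total N = 452.
Expected counts (row total × column total / N):
  Healthy, Dog: 179×280/452 = 110.8850
  Healthy, Cat: 179×172/452 = 68.1150
  Ill, Dog: 273×280/452 = 169.1150
  Ill, Cat: 273×172/452 = 103.8850
Contributions (O − E)²/E:
  (62 − 110.8850)²/110.8850 = 21.5515
  (117 − 68.1150)²/68.1150 = 35.0839
  (218 − 169.1150)²/169.1150 = 14.1309
  (55 − 103.8850)²/103.8850 = 23.0037
χ² = 21.5515 + 35.0839 + 14.1309 + 23.0037 = 93.770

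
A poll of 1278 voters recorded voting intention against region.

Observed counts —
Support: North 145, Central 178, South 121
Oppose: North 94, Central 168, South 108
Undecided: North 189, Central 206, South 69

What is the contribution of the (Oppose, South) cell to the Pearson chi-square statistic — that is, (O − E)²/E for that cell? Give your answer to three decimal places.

5.470

Row total (Oppose) = 370; column total (South) = 298; N = 1278.
Expected count E = 370 × 298 / 1278 = 86.2754.
Contribution = (O − E)²/E = (108 − 86.2754)² / 86.2754 = 5.470.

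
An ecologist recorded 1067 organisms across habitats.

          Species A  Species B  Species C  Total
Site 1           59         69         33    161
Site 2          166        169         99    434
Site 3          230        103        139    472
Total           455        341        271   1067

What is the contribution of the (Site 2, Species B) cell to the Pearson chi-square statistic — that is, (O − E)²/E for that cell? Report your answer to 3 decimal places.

Row total (Site 2) = 434; column total (Species B) = 341; N = 1067.
Expected count E = 434 × 341 / 1067 = 138.70103.
Contribution = (O − E)²/E = (169 − 138.70103)² / 138.70103 = 6.619.

6.619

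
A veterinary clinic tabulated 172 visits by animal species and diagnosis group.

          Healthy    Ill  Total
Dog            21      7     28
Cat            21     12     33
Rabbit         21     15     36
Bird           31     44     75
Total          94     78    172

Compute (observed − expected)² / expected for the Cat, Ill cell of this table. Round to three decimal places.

Row total (Cat) = 33; column total (Ill) = 78; N = 172.
Expected count E = 33 × 78 / 172 = 14.96512.
Contribution = (O − E)²/E = (12 − 14.96512)² / 14.96512 = 0.587.

0.587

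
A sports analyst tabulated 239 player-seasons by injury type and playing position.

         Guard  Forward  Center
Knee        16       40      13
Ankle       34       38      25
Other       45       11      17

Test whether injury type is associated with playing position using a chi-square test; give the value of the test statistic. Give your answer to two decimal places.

Row totals: 69, 97, 73. Column totals: 95, 89, 55. Grand total N = 239.
Expected counts (row total × column total / N):
  Knee, Guard: 69×95/239 = 27.427
  Knee, Forward: 69×89/239 = 25.695
  Knee, Center: 69×55/239 = 15.879
  Ankle, Guard: 97×95/239 = 38.556
  Ankle, Forward: 97×89/239 = 36.121
  Ankle, Center: 97×55/239 = 22.322
  Other, Guard: 73×95/239 = 29.017
  Other, Forward: 73×89/239 = 27.184
  Other, Center: 73×55/239 = 16.799
Contributions (O − E)²/E:
  (16 − 27.427)²/27.427 = 4.7609
  (40 − 25.695)²/25.695 = 7.9639
  (13 − 15.879)²/15.879 = 0.5220
  (34 − 38.556)²/38.556 = 0.5384
  (38 − 36.121)²/36.121 = 0.0977
  (25 − 22.322)²/22.322 = 0.3213
  (45 − 29.017)²/29.017 = 8.8037
  (11 − 27.184)²/27.184 = 9.6351
  (17 − 16.799)²/16.799 = 0.0024
χ² = 4.7609 + 7.9639 + 0.5220 + 0.5384 + 0.0977 + 0.3213 + 8.8037 + 9.6351 + 0.0024 = 32.65

32.65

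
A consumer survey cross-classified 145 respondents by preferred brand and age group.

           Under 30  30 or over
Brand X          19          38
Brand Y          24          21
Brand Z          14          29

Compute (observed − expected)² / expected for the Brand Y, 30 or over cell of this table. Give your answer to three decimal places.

Row total (Brand Y) = 45; column total (30 or over) = 88; N = 145.
Expected count E = 45 × 88 / 145 = 27.3103.
Contribution = (O − E)²/E = (21 − 27.3103)² / 27.3103 = 1.458.

1.458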